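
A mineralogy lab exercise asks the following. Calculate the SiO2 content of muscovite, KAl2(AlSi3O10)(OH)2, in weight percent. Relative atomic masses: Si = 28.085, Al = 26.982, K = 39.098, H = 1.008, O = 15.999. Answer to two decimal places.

Formula mass = 398.303 g/mol.
3 Si → 3.0000 mol SiO2 per formula unit; M(SiO2) = 60.083, so SiO2 mass = 180.249 g.
180.249/398.303 × 100 = 45.25 wt%.

45.25 wt%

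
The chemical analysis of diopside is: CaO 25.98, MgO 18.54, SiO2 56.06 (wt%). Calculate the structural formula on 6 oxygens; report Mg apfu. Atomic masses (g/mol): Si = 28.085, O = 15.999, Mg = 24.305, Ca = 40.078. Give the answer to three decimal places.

0.989 Mg apfu

25.98 wt% CaO ÷ 56.077 g/mol = 0.46329 mol, giving 0.46329 Ca and 0.46329 O.
18.54 wt% MgO ÷ 40.304 g/mol = 0.46000 mol, giving 0.46000 Mg and 0.46000 O.
56.06 wt% SiO2 ÷ 60.083 g/mol = 0.93304 mol, giving 0.93304 Si and 1.86608 O.
Oxygen sums to 2.78937; scaling by 6/2.78937 = 2.15102 puts the formula on 6 O.
Mg: 0.46000 × 2.15102 = 0.989 atoms per formula unit.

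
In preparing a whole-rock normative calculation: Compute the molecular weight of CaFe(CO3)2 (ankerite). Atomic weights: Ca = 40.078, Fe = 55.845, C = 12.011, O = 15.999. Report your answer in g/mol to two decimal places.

215.94 g/mol

Ca: 1 × 40.078 = 40.0780
Fe: 1 × 55.845 = 55.8450
C: 2 × 12.011 = 24.0220
O: 6 × 15.999 = 95.9940
Summing the contributions gives the formula mass.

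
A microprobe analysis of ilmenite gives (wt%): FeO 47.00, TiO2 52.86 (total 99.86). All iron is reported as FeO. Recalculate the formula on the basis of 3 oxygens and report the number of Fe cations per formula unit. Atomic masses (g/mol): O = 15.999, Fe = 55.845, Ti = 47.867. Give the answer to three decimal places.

0.992 Fe apfu

FeO (M=71.844): mol = 0.65420; Fe = 0.65420, O = 0.65420.
TiO2 (M=79.865): mol = 0.66187; Ti = 0.66187, O = 1.32374.
ΣO = 1.97794; factor = 3/ΣO = 1.51673.
Fe apfu = 0.65420 × 1.51673 = 0.992.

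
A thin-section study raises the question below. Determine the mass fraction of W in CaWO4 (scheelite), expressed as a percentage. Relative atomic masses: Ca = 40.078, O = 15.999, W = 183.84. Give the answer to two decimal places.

63.85 wt%

Formula mass = 1·40.078 + 1·183.84 + 4·15.999 = 287.914 g/mol, of which 183.840 g is W.
So W makes up 183.840/287.914 = 0.6385 of the mass, i.e. 63.85%.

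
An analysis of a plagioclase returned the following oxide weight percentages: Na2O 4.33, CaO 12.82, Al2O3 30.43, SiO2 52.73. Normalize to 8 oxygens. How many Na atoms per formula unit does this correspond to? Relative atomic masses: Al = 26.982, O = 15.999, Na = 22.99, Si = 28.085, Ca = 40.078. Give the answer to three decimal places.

0.379 Na apfu

Na2O: 4.33/61.979 = 0.06986 mol → 0.13972 mol Na, 0.06986 mol O.
CaO: 12.82/56.077 = 0.22861 mol → 0.22861 mol Ca, 0.22861 mol O.
Al2O3: 30.43/101.961 = 0.29845 mol → 0.59690 mol Al, 0.89535 mol O.
SiO2: 52.73/60.083 = 0.87762 mol → 0.87762 mol Si, 1.75524 mol O.
Total oxygen = 2.94906 mol. Normalization factor = 8/2.94906 = 2.71273.
Na per 8 O = 0.13972 × 2.71273 = 0.379.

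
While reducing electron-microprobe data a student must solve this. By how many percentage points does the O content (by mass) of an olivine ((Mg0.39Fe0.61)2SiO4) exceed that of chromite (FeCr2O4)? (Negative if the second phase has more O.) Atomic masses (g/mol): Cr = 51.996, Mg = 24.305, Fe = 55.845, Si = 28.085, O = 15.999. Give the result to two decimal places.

7.13 percentage points

First mineral: 63.996 g O in 179.170 g formula = 35.72 wt% O.
Second mineral: 63.996 g O in 223.833 g formula = 28.59 wt% O.
35.72% − 28.59% gives a difference of 7.13 percentage points.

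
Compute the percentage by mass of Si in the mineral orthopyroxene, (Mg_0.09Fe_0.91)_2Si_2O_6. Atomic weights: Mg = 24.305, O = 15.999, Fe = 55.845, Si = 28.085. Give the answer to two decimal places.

Formula mass = 0.18·24.305 + 1.82·55.845 + 2·28.085 + 6·15.999 = 258.177 g/mol, of which 56.170 g is Si.
So Si makes up 56.170/258.177 = 0.2176 of the mass, i.e. 21.76%.

21.76 wt%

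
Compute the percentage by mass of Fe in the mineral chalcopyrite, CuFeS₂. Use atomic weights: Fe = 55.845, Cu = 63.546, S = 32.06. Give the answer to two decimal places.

30.43 wt%

Molar mass of CuFeS₂: 1*63.546 + 1*55.845 + 2*32.06 = 183.511 g/mol.
Mass of Fe per formula unit: 1 × 55.845 = 55.845 g.
Weight fraction Fe = 55.845 / 183.511 = 0.3043.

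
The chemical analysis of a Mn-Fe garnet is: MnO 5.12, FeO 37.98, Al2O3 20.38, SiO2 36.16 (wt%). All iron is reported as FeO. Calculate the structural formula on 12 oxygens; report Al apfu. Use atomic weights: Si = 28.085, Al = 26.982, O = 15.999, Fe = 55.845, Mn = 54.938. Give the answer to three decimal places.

MnO: 5.12/70.937 = 0.07218 mol → 0.07218 mol Mn, 0.07218 mol O.
FeO: 37.98/71.844 = 0.52865 mol → 0.52865 mol Fe, 0.52865 mol O.
Al2O3: 20.38/101.961 = 0.19988 mol → 0.39976 mol Al, 0.59964 mol O.
SiO2: 36.16/60.083 = 0.60183 mol → 0.60183 mol Si, 1.20366 mol O.
Total oxygen = 2.40413 mol. Normalization factor = 12/2.40413 = 4.99141.
Al per 12 O = 0.39976 × 4.99141 = 1.995.

1.995 Al apfu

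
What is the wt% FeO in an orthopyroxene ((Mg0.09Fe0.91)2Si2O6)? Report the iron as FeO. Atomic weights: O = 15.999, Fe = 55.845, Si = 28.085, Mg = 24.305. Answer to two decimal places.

Molar mass of (Mg0.09Fe0.91)2Si2O6 = 0.18*24.305 + 1.82*55.845 + 2*28.085 + 6*15.999 = 258.177 g/mol.
Each formula unit contains 1.82 Fe, equivalent to 1.82/1 = 1.8200 mol FeO.
M(FeO) = 1×55.845 + 1×15.999 = 71.844 g/mol.
Mass of FeO per formula unit = 1.8200 × 71.844 = 130.756 g.
FeO wt% = 130.756 / 258.177 × 100 = 50.65%.

50.65 wt%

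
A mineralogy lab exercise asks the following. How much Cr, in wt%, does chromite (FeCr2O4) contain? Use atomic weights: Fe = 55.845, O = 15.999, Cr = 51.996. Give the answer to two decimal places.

Molar mass of FeCr2O4: 1*55.845 + 2*51.996 + 4*15.999 = 223.833 g/mol.
Mass of Cr per formula unit: 2 × 51.996 = 103.992 g.
Weight fraction Cr = 103.992 / 223.833 = 0.4646.

46.46 wt%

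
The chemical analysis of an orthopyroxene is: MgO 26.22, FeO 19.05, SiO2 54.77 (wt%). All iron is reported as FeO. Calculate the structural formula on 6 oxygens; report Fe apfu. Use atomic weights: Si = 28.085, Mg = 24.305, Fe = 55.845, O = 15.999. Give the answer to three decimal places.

MgO: 26.22/40.304 = 0.65056 mol → 0.65056 mol Mg, 0.65056 mol O.
FeO: 19.05/71.844 = 0.26516 mol → 0.26516 mol Fe, 0.26516 mol O.
SiO2: 54.77/60.083 = 0.91157 mol → 0.91157 mol Si, 1.82314 mol O.
Total oxygen = 2.73886 mol. Normalization factor = 6/2.73886 = 2.19069.
Fe per 6 O = 0.26516 × 2.19069 = 0.581.

0.581 Fe apfu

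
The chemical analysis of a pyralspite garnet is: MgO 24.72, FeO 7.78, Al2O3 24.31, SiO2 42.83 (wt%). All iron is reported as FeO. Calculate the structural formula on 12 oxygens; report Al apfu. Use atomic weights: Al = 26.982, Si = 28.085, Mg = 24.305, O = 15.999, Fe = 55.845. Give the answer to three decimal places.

1.999 Al apfu

MgO (M=40.304): mol = 0.61334; Mg = 0.61334, O = 0.61334.
FeO (M=71.844): mol = 0.10829; Fe = 0.10829, O = 0.10829.
Al2O3 (M=101.961): mol = 0.23842; Al = 0.47684, O = 0.71526.
SiO2 (M=60.083): mol = 0.71285; Si = 0.71285, O = 1.42570.
ΣO = 2.86259; factor = 12/ΣO = 4.19201.
Al apfu = 0.47684 × 4.19201 = 1.999.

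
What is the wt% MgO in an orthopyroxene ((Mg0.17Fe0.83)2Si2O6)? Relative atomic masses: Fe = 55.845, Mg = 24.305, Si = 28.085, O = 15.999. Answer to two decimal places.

5.41 wt%

Formula mass = 253.130 g/mol.
0.34 Mg → 0.3400 mol MgO per formula unit; M(MgO) = 40.304, so MgO mass = 13.703 g.
13.703/253.130 × 100 = 5.41 wt%.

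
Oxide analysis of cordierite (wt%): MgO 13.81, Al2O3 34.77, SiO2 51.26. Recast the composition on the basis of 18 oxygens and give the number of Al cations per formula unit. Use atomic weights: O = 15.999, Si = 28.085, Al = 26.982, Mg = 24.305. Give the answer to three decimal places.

MgO: 13.81/40.304 = 0.34265 mol → 0.34265 mol Mg, 0.34265 mol O.
Al2O3: 34.77/101.961 = 0.34101 mol → 0.68202 mol Al, 1.02303 mol O.
SiO2: 51.26/60.083 = 0.85315 mol → 0.85315 mol Si, 1.70630 mol O.
Total oxygen = 3.07198 mol. Normalization factor = 18/3.07198 = 5.85941.
Al per 18 O = 0.68202 × 5.85941 = 3.996.

3.996 Al apfu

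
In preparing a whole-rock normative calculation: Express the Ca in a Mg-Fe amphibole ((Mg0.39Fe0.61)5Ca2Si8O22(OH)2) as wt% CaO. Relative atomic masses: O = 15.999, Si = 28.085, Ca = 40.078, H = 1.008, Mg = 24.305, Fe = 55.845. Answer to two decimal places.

M((Mg0.39Fe0.61)5Ca2Si8O22(OH)2) = 908.550 g/mol; M(CaO) = 56.077 g/mol.
Moles CaO per formula unit = 2 Ca ÷ 1 = 2.0000.
CaO fraction = (2.0000 × 56.077) / 908.550 = 112.154/908.550 = 0.1234.

12.34 wt%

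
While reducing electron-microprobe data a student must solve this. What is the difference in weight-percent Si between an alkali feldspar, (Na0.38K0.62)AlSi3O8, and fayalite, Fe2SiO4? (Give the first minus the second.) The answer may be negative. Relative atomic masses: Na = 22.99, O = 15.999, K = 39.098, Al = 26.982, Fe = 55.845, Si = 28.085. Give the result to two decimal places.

M((Na0.38K0.62)AlSi3O8) = 272.206 g/mol, so wt% Si = 84.255/272.206 × 100 = 30.95%.
M(Fe2SiO4) = 203.771 g/mol, so wt% Si = 28.085/203.771 × 100 = 13.78%.
30.95 − 13.78 = 17.17 pp.

17.17 percentage points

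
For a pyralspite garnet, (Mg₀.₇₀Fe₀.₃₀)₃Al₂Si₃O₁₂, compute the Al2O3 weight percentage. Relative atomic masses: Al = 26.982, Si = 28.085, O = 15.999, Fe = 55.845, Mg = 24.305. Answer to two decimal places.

23.63 wt%

Formula mass = 431.508 g/mol.
2 Al → 1.0000 mol Al2O3 per formula unit; M(Al2O3) = 101.961, so Al2O3 mass = 101.961 g.
101.961/431.508 × 100 = 23.63 wt%.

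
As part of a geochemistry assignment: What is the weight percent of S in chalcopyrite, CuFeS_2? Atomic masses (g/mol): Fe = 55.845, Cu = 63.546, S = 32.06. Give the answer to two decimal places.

M(CuFeS_2) = 183.511 g/mol.
S contributes 2 × 32.06 = 64.120 g per mole.
64.120/183.511 = 0.3494 → 34.94%.

34.94 wt%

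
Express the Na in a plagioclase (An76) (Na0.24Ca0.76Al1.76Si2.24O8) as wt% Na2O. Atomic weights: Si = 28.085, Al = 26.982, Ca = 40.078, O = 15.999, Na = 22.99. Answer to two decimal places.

2.71 wt%

Molar mass of Na0.24Ca0.76Al1.76Si2.24O8 = 0.24*22.99 + 0.76*40.078 + 1.76*26.982 + 2.24*28.085 + 8*15.999 = 274.368 g/mol.
Each formula unit contains 0.24 Na, equivalent to 0.24/2 = 0.1200 mol Na2O.
M(Na2O) = 2×22.99 + 1×15.999 = 61.979 g/mol.
Mass of Na2O per formula unit = 0.1200 × 61.979 = 7.437 g.
Na2O wt% = 7.437 / 274.368 × 100 = 2.71%.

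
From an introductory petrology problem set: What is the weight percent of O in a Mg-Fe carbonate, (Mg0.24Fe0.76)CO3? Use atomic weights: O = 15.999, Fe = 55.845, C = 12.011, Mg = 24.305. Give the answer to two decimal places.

44.33 wt%

Formula mass = 0.24*24.305 + 0.76*55.845 + 1*12.011 + 3*15.999 = 108.283 g/mol, of which 47.997 g is O.
So O makes up 47.997/108.283 = 0.4433 of the mass, i.e. 44.33%.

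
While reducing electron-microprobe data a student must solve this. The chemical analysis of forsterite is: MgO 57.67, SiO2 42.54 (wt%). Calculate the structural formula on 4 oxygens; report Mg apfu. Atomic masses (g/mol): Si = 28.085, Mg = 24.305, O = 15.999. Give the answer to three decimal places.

2.010 Mg apfu

MgO (M=40.304): mol = 1.43088; Mg = 1.43088, O = 1.43088.
SiO2 (M=60.083): mol = 0.70802; Si = 0.70802, O = 1.41604.
ΣO = 2.84692; factor = 4/ΣO = 1.40503.
Mg apfu = 1.43088 × 1.40503 = 2.010.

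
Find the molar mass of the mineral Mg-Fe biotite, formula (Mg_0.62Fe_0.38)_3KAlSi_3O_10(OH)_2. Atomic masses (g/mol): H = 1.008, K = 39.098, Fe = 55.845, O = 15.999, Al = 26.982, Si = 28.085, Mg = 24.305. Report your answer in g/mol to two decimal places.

453.21 g/mol

Mg: 1.86 × 24.305 = 45.2073
Fe: 1.14 × 55.845 = 63.6633
K: 1 × 39.098 = 39.0980
Al: 1 × 26.982 = 26.9820
Si: 3 × 28.085 = 84.2550
O: 12 × 15.999 = 191.9880
H: 2 × 1.008 = 2.0160
Summing the contributions gives the formula mass.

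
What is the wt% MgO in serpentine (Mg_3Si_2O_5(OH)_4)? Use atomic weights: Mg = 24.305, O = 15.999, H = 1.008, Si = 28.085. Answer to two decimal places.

43.63 wt%

Formula mass = 277.108 g/mol.
3 Mg → 3.0000 mol MgO per formula unit; M(MgO) = 40.304, so MgO mass = 120.912 g.
120.912/277.108 × 100 = 43.63 wt%.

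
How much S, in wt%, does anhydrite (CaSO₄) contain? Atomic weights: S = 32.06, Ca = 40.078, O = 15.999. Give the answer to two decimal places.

Molar mass of CaSO₄: 1·40.078 + 1·32.06 + 4·15.999 = 136.134 g/mol.
Mass of S per formula unit: 1 × 32.06 = 32.060 g.
Weight fraction S = 32.060 / 136.134 = 0.2355.

23.55 wt%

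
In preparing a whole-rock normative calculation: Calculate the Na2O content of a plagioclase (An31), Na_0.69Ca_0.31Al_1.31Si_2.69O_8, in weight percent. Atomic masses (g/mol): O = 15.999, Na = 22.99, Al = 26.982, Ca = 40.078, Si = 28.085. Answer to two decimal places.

Formula mass = 267.174 g/mol.
0.69 Na → 0.3450 mol Na2O per formula unit; M(Na2O) = 61.979, so Na2O mass = 21.383 g.
21.383/267.174 × 100 = 8.00 wt%.

8.00 wt%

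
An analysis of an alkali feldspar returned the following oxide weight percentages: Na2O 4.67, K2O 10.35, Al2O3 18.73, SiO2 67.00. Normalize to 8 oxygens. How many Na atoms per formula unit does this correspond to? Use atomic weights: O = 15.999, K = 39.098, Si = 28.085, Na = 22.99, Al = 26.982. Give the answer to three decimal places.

Na2O (M=61.979): mol = 0.07535; Na = 0.15070, O = 0.07535.
K2O (M=94.195): mol = 0.10988; K = 0.21976, O = 0.10988.
Al2O3 (M=101.961): mol = 0.18370; Al = 0.36740, O = 0.55110.
SiO2 (M=60.083): mol = 1.11512; Si = 1.11512, O = 2.23024.
ΣO = 2.96657; factor = 8/ΣO = 2.69672.
Na apfu = 0.15070 × 2.69672 = 0.406.

0.406 Na apfu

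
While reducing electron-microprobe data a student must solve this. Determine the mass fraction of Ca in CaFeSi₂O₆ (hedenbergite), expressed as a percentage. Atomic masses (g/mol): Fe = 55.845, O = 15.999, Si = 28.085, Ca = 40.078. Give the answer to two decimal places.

Formula mass = 1·40.078 + 1·55.845 + 2·28.085 + 6·15.999 = 248.087 g/mol, of which 40.078 g is Ca.
So Ca makes up 40.078/248.087 = 0.1615 of the mass, i.e. 16.15%.

16.15 wt%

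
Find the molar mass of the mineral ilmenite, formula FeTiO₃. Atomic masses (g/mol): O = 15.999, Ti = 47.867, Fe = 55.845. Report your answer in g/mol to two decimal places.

The formula mass is the sum 1·55.845 + 1·47.867 + 3·15.999.

151.71 g/mol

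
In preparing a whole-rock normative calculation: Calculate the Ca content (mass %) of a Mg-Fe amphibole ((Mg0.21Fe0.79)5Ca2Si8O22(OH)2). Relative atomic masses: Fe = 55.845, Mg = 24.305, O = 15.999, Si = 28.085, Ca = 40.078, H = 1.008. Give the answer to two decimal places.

Molar mass of (Mg0.21Fe0.79)5Ca2Si8O22(OH)2: 1.05×24.305 + 3.95×55.845 + 2×40.078 + 8×28.085 + 24×15.999 + 2×1.008 = 936.936 g/mol.
Mass of Ca per formula unit: 2 × 40.078 = 80.156 g.
Weight fraction Ca = 80.156 / 936.936 = 0.0856.

8.56 mass %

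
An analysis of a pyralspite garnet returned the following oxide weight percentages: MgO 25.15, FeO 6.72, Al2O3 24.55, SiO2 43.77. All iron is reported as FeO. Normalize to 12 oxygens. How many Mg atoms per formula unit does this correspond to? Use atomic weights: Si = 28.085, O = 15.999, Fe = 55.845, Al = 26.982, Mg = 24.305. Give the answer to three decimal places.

MgO (M=40.304): mol = 0.62401; Mg = 0.62401, O = 0.62401.
FeO (M=71.844): mol = 0.09354; Fe = 0.09354, O = 0.09354.
Al2O3 (M=101.961): mol = 0.24078; Al = 0.48156, O = 0.72234.
SiO2 (M=60.083): mol = 0.72849; Si = 0.72849, O = 1.45698.
ΣO = 2.89687; factor = 12/ΣO = 4.14240.
Mg apfu = 0.62401 × 4.14240 = 2.585.

2.585 Mg apfu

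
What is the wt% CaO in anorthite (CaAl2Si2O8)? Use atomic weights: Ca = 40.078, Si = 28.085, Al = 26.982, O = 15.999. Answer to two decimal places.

20.16 wt%

Molar mass of CaAl2Si2O8 = 1*40.078 + 2*26.982 + 2*28.085 + 8*15.999 = 278.204 g/mol.
Each formula unit contains 1 Ca, equivalent to 1/1 = 1.0000 mol CaO.
M(CaO) = 1×40.078 + 1×15.999 = 56.077 g/mol.
Mass of CaO per formula unit = 1.0000 × 56.077 = 56.077 g.
CaO wt% = 56.077 / 278.204 × 100 = 20.16%.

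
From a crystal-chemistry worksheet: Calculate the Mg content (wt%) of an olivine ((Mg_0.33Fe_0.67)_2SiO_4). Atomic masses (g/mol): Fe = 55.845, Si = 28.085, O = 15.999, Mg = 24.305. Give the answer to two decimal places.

8.77 wt%

Molar mass of (Mg_0.33Fe_0.67)_2SiO_4: 0.66*24.305 + 1.34*55.845 + 1*28.085 + 4*15.999 = 182.955 g/mol.
Mass of Mg per formula unit: 0.66 × 24.305 = 16.041 g.
Weight fraction Mg = 16.041 / 182.955 = 0.0877.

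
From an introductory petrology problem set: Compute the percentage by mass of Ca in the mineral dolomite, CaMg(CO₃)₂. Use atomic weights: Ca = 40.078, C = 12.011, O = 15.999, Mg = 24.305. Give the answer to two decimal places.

Formula mass = 1×40.078 + 1×24.305 + 2×12.011 + 6×15.999 = 184.399 g/mol, of which 40.078 g is Ca.
So Ca makes up 40.078/184.399 = 0.2173 of the mass, i.e. 21.73%.

21.73 weight percent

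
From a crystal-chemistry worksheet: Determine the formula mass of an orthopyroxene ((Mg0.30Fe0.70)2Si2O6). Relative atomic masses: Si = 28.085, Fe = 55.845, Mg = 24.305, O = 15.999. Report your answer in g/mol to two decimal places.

244.93 g/mol

M = 0.60*24.305 + 1.40*55.845 + 2*28.085 + 6*15.999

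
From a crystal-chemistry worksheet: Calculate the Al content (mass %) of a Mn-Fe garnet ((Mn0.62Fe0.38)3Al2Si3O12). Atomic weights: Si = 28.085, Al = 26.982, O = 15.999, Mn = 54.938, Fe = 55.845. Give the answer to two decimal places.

10.88 mass %

M((Mn0.62Fe0.38)3Al2Si3O12) = 496.055 g/mol.
Al contributes 2 × 26.982 = 53.964 g per mole.
53.964/496.055 = 0.1088 → 10.88%.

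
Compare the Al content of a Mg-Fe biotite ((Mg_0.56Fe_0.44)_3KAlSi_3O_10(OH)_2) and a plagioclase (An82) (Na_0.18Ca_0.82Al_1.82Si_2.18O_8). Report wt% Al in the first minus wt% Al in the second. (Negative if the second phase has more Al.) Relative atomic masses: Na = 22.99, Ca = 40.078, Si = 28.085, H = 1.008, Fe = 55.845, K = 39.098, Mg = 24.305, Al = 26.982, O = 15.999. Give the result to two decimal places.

-11.96 percentage points

Al in (Mg_0.56Fe_0.44)_3KAlSi_3O_10(OH)_2: molar mass 458.887 g/mol; 1×26.982 = 26.982 g → 5.88 wt%.
Al in Na_0.18Ca_0.82Al_1.82Si_2.18O_8: molar mass 275.327 g/mol; 1.82×26.982 = 49.107 g → 17.84 wt%.
Difference = 5.88 − 17.84 = -11.96 percentage points.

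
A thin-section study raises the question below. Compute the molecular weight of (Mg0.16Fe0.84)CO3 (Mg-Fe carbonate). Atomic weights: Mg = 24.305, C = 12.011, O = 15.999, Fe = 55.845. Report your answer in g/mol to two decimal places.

110.81 g/mol

M = 0.16*24.305 + 0.84*55.845 + 1*12.011 + 3*15.999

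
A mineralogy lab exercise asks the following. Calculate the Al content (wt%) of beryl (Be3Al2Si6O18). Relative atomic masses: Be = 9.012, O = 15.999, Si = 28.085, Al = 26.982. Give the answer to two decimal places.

10.04 wt%

Formula mass = 3·9.012 + 2·26.982 + 6·28.085 + 18·15.999 = 537.492 g/mol, of which 53.964 g is Al.
So Al makes up 53.964/537.492 = 0.1004 of the mass, i.e. 10.04%.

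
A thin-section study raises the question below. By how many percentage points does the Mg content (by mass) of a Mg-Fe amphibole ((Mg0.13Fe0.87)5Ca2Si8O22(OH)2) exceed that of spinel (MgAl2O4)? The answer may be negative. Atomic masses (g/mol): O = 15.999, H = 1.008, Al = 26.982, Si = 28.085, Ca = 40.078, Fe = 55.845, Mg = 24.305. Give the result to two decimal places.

-15.42 percentage points

Mg in (Mg0.13Fe0.87)5Ca2Si8O22(OH)2: molar mass 949.552 g/mol; 0.65×24.305 = 15.798 g → 1.66 wt%.
Mg in MgAl2O4: molar mass 142.265 g/mol; 1×24.305 = 24.305 g → 17.08 wt%.
Difference = 1.66 − 17.08 = -15.42 percentage points.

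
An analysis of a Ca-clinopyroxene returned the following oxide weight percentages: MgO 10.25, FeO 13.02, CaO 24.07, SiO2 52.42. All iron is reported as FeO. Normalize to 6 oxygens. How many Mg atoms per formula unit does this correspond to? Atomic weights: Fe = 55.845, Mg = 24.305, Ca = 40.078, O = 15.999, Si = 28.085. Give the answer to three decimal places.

10.25 wt% MgO ÷ 40.304 g/mol = 0.25432 mol, giving 0.25432 Mg and 0.25432 O.
13.02 wt% FeO ÷ 71.844 g/mol = 0.18123 mol, giving 0.18123 Fe and 0.18123 O.
24.07 wt% CaO ÷ 56.077 g/mol = 0.42923 mol, giving 0.42923 Ca and 0.42923 O.
52.42 wt% SiO2 ÷ 60.083 g/mol = 0.87246 mol, giving 0.87246 Si and 1.74492 O.
Oxygen sums to 2.60970; scaling by 6/2.60970 = 2.29911 puts the formula on 6 O.
Mg: 0.25432 × 2.29911 = 0.585 atoms per formula unit.

0.585 Mg apfu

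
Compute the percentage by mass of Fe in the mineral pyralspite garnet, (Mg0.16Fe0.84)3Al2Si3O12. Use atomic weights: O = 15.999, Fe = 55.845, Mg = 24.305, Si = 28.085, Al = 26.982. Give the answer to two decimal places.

29.16 wt%

Molar mass of (Mg0.16Fe0.84)3Al2Si3O12: 0.48×24.305 + 2.52×55.845 + 2×26.982 + 3×28.085 + 12×15.999 = 482.603 g/mol.
Mass of Fe per formula unit: 2.52 × 55.845 = 140.729 g.
Weight fraction Fe = 140.729 / 482.603 = 0.2916.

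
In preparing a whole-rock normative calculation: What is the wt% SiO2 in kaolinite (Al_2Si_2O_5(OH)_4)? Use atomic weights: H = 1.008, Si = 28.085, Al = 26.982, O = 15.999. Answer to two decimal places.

Formula mass = 258.157 g/mol.
2 Si → 2.0000 mol SiO2 per formula unit; M(SiO2) = 60.083, so SiO2 mass = 120.166 g.
120.166/258.157 × 100 = 46.55 wt%.

46.55 wt%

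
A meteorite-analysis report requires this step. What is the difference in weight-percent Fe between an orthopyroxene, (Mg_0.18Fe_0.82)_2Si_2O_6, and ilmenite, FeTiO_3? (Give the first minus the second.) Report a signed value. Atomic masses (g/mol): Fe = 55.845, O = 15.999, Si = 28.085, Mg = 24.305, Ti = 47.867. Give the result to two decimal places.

-0.54 percentage points

Fe in (Mg_0.18Fe_0.82)_2Si_2O_6: molar mass 252.500 g/mol; 1.64×55.845 = 91.586 g → 36.27 wt%.
Fe in FeTiO_3: molar mass 151.709 g/mol; 1×55.845 = 55.845 g → 36.81 wt%.
Difference = 36.27 − 36.81 = -0.54 percentage points.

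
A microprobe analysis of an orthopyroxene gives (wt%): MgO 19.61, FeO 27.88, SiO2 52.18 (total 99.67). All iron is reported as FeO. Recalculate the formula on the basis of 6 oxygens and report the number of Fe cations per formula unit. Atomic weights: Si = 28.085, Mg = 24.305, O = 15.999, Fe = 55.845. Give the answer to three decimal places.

0.892 Fe apfu

MgO (M=40.304): mol = 0.48655; Mg = 0.48655, O = 0.48655.
FeO (M=71.844): mol = 0.38806; Fe = 0.38806, O = 0.38806.
SiO2 (M=60.083): mol = 0.86847; Si = 0.86847, O = 1.73694.
ΣO = 2.61155; factor = 6/ΣO = 2.29749.
Fe apfu = 0.38806 × 2.29749 = 0.892.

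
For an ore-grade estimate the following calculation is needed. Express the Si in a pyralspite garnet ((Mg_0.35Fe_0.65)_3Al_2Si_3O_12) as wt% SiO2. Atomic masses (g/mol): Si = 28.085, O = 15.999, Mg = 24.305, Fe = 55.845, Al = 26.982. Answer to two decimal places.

38.79 wt%

M((Mg_0.35Fe_0.65)_3Al_2Si_3O_12) = 464.625 g/mol; M(SiO2) = 60.083 g/mol.
Moles SiO2 per formula unit = 3 Si ÷ 1 = 3.0000.
SiO2 fraction = (3.0000 × 60.083) / 464.625 = 180.249/464.625 = 0.3879.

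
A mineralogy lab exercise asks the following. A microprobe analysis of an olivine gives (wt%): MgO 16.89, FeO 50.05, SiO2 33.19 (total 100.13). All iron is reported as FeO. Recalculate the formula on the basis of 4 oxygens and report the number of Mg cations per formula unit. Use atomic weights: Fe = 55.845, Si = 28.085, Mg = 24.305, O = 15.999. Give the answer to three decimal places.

0.755 Mg apfu

MgO: 16.89/40.304 = 0.41907 mol → 0.41907 mol Mg, 0.41907 mol O.
FeO: 50.05/71.844 = 0.69665 mol → 0.69665 mol Fe, 0.69665 mol O.
SiO2: 33.19/60.083 = 0.55240 mol → 0.55240 mol Si, 1.10480 mol O.
Total oxygen = 2.22052 mol. Normalization factor = 4/2.22052 = 1.80138.
Mg per 4 O = 0.41907 × 1.80138 = 0.755.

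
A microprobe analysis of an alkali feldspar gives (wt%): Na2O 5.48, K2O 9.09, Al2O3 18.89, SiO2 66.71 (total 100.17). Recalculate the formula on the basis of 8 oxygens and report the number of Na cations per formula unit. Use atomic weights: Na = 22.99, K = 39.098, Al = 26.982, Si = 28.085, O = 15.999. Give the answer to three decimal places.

0.478 Na apfu

Na2O (M=61.979): mol = 0.08842; Na = 0.17684, O = 0.08842.
K2O (M=94.195): mol = 0.09650; K = 0.19300, O = 0.09650.
Al2O3 (M=101.961): mol = 0.18527; Al = 0.37054, O = 0.55581.
SiO2 (M=60.083): mol = 1.11030; Si = 1.11030, O = 2.22060.
ΣO = 2.96133; factor = 8/ΣO = 2.70149.
Na apfu = 0.17684 × 2.70149 = 0.478.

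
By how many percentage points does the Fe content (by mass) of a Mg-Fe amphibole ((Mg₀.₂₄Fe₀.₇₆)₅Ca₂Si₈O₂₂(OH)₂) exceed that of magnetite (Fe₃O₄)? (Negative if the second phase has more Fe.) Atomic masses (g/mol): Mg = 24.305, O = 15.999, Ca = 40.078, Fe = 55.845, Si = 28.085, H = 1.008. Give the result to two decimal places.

-49.60 percentage points

M((Mg₀.₂₄Fe₀.₇₆)₅Ca₂Si₈O₂₂(OH)₂) = 932.205 g/mol, so wt% Fe = 212.211/932.205 × 100 = 22.76%.
M(Fe₃O₄) = 231.531 g/mol, so wt% Fe = 167.535/231.531 × 100 = 72.36%.
22.76 − 72.36 = -49.60 pp.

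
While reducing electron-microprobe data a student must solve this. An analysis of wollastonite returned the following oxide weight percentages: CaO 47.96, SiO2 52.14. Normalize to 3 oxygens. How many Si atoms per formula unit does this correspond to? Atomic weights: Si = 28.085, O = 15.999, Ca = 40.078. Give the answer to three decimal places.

47.96 wt% CaO ÷ 56.077 g/mol = 0.85525 mol, giving 0.85525 Ca and 0.85525 O.
52.14 wt% SiO2 ÷ 60.083 g/mol = 0.86780 mol, giving 0.86780 Si and 1.73560 O.
Oxygen sums to 2.59085; scaling by 3/2.59085 = 1.15792 puts the formula on 3 O.
Si: 0.86780 × 1.15792 = 1.005 atoms per formula unit.

1.005 Si apfu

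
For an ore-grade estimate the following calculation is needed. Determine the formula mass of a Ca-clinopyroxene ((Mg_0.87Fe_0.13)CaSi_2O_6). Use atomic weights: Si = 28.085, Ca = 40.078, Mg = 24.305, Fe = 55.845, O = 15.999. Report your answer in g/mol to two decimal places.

220.65 g/mol

M = 0.87×24.305 + 0.13×55.845 + 1×40.078 + 2×28.085 + 6×15.999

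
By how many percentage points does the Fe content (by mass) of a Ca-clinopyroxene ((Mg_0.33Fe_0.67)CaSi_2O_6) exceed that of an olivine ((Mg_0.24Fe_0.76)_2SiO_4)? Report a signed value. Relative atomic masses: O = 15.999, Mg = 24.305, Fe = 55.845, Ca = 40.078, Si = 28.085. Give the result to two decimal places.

Fe in (Mg_0.33Fe_0.67)CaSi_2O_6: molar mass 237.679 g/mol; 0.67×55.845 = 37.416 g → 15.74 wt%.
Fe in (Mg_0.24Fe_0.76)_2SiO_4: molar mass 188.632 g/mol; 1.52×55.845 = 84.884 g → 45.00 wt%.
Difference = 15.74 − 45.00 = -29.26 percentage points.

-29.26 percentage points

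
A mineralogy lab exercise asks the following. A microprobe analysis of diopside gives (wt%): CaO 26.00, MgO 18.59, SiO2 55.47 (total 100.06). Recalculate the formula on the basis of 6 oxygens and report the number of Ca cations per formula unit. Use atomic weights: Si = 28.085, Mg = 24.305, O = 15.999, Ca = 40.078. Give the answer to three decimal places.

1.004 Ca apfu

CaO (M=56.077): mol = 0.46365; Ca = 0.46365, O = 0.46365.
MgO (M=40.304): mol = 0.46124; Mg = 0.46124, O = 0.46124.
SiO2 (M=60.083): mol = 0.92322; Si = 0.92322, O = 1.84644.
ΣO = 2.77133; factor = 6/ΣO = 2.16503.
Ca apfu = 0.46365 × 2.16503 = 1.004.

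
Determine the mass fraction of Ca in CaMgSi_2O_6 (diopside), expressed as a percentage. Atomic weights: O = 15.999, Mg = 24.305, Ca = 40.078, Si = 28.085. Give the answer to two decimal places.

M(CaMgSi_2O_6) = 216.547 g/mol.
Ca contributes 1 × 40.078 = 40.078 g per mole.
40.078/216.547 = 0.1851 → 18.51%.

18.51 mass %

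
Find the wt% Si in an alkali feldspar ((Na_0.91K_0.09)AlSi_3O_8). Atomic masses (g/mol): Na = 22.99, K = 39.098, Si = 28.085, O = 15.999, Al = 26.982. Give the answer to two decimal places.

M((Na_0.91K_0.09)AlSi_3O_8) = 263.669 g/mol.
Si contributes 3 × 28.085 = 84.255 g per mole.
84.255/263.669 = 0.3195 → 31.95%.

31.95 mass %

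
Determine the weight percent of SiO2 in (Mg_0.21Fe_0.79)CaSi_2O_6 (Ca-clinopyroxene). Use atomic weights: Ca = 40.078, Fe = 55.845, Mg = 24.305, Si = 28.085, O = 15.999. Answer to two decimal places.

49.77 wt%

M((Mg_0.21Fe_0.79)CaSi_2O_6) = 241.464 g/mol; M(SiO2) = 60.083 g/mol.
Moles SiO2 per formula unit = 2 Si ÷ 1 = 2.0000.
SiO2 fraction = (2.0000 × 60.083) / 241.464 = 120.166/241.464 = 0.4977.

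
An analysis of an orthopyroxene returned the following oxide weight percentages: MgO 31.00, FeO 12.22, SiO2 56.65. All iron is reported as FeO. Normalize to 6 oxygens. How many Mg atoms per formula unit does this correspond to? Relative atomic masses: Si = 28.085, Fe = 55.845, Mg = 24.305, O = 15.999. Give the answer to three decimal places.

1.634 Mg apfu

MgO: 31.00/40.304 = 0.76915 mol → 0.76915 mol Mg, 0.76915 mol O.
FeO: 12.22/71.844 = 0.17009 mol → 0.17009 mol Fe, 0.17009 mol O.
SiO2: 56.65/60.083 = 0.94286 mol → 0.94286 mol Si, 1.88572 mol O.
Total oxygen = 2.82496 mol. Normalization factor = 6/2.82496 = 2.12392.
Mg per 6 O = 0.76915 × 2.12392 = 1.634.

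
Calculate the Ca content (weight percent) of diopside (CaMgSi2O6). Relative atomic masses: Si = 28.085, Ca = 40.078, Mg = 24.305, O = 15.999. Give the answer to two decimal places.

18.51 weight percent

Molar mass of CaMgSi2O6: 1×40.078 + 1×24.305 + 2×28.085 + 6×15.999 = 216.547 g/mol.
Mass of Ca per formula unit: 1 × 40.078 = 40.078 g.
Weight fraction Ca = 40.078 / 216.547 = 0.1851.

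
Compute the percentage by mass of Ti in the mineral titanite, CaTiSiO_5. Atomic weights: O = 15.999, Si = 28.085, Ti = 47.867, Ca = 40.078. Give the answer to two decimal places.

Molar mass of CaTiSiO_5: 1*40.078 + 1*47.867 + 1*28.085 + 5*15.999 = 196.025 g/mol.
Mass of Ti per formula unit: 1 × 47.867 = 47.867 g.
Weight fraction Ti = 47.867 / 196.025 = 0.2442.

24.42 mass %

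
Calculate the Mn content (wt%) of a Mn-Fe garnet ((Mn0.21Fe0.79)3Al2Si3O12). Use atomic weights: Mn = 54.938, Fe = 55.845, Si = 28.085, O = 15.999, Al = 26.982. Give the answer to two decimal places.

Molar mass of (Mn0.21Fe0.79)3Al2Si3O12: 0.63·54.938 + 2.37·55.845 + 2·26.982 + 3·28.085 + 12·15.999 = 497.171 g/mol.
Mass of Mn per formula unit: 0.63 × 54.938 = 34.611 g.
Weight fraction Mn = 34.611 / 497.171 = 0.0696.

6.96 wt%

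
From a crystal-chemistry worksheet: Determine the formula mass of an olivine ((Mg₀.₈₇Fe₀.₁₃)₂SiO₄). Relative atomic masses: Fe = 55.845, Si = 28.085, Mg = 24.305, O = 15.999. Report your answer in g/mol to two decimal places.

148.89 g/mol

M = 1.74(24.305) + 0.26(55.845) + 1(28.085) + 4(15.999)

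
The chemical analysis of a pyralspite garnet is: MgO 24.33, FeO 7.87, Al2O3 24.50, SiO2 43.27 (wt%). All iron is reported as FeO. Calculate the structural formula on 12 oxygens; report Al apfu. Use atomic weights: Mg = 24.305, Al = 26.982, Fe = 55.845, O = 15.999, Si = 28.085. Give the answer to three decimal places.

2.006 Al apfu

24.33 wt% MgO ÷ 40.304 g/mol = 0.60366 mol, giving 0.60366 Mg and 0.60366 O.
7.87 wt% FeO ÷ 71.844 g/mol = 0.10954 mol, giving 0.10954 Fe and 0.10954 O.
24.50 wt% Al2O3 ÷ 101.961 g/mol = 0.24029 mol, giving 0.48058 Al and 0.72087 O.
43.27 wt% SiO2 ÷ 60.083 g/mol = 0.72017 mol, giving 0.72017 Si and 1.44034 O.
Oxygen sums to 2.87441; scaling by 12/2.87441 = 4.17477 puts the formula on 12 O.
Al: 0.48058 × 4.17477 = 2.006 atoms per formula unit.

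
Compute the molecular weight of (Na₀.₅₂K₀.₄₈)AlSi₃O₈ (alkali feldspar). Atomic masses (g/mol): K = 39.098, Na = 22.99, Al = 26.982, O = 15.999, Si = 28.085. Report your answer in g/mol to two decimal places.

269.95 g/mol

Na: 0.52 × 22.99 = 11.9548
K: 0.48 × 39.098 = 18.7670
Al: 1 × 26.982 = 26.9820
Si: 3 × 28.085 = 84.2550
O: 8 × 15.999 = 127.9920
Summing the contributions gives the formula mass.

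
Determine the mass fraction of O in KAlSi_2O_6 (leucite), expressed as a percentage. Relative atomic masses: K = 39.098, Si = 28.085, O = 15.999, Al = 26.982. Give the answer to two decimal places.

Formula mass = 1*39.098 + 1*26.982 + 2*28.085 + 6*15.999 = 218.244 g/mol, of which 95.994 g is O.
So O makes up 95.994/218.244 = 0.4398 of the mass, i.e. 43.98%.

43.98 weight percent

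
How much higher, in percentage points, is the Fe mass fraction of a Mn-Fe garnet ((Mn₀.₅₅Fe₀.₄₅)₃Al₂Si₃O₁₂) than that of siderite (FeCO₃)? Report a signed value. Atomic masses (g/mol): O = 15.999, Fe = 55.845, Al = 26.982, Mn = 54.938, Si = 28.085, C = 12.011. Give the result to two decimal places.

First mineral: 75.391 g Fe in 496.245 g formula = 15.19 wt% Fe.
Second mineral: 55.845 g Fe in 115.853 g formula = 48.20 wt% Fe.
15.19% − 48.20% gives a difference of -33.01 percentage points.

-33.01 percentage points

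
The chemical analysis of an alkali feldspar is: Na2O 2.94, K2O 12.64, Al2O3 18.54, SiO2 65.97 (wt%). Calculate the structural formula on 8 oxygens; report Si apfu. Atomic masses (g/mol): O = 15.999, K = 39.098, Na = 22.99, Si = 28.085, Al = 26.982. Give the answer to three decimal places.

3.005 Si apfu

2.94 wt% Na2O ÷ 61.979 g/mol = 0.04744 mol, giving 0.09488 Na and 0.04744 O.
12.64 wt% K2O ÷ 94.195 g/mol = 0.13419 mol, giving 0.26838 K and 0.13419 O.
18.54 wt% Al2O3 ÷ 101.961 g/mol = 0.18183 mol, giving 0.36366 Al and 0.54549 O.
65.97 wt% SiO2 ÷ 60.083 g/mol = 1.09798 mol, giving 1.09798 Si and 2.19596 O.
Oxygen sums to 2.92308; scaling by 8/2.92308 = 2.73684 puts the formula on 8 O.
Si: 1.09798 × 2.73684 = 3.005 atoms per formula unit.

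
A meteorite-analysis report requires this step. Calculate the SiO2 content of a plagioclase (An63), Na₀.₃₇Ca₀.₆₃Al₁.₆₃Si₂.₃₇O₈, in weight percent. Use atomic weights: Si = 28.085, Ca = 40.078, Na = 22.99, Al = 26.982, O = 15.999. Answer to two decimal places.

52.30 wt%

Formula mass = 272.290 g/mol.
2.37 Si → 2.3700 mol SiO2 per formula unit; M(SiO2) = 60.083, so SiO2 mass = 142.397 g.
142.397/272.290 × 100 = 52.30 wt%.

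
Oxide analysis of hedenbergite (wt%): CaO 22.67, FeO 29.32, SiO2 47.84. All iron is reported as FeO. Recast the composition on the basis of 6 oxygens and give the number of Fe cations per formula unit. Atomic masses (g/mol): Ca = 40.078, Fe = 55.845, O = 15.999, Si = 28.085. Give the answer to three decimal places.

1.018 Fe apfu

CaO (M=56.077): mol = 0.40427; Ca = 0.40427, O = 0.40427.
FeO (M=71.844): mol = 0.40811; Fe = 0.40811, O = 0.40811.
SiO2 (M=60.083): mol = 0.79623; Si = 0.79623, O = 1.59246.
ΣO = 2.40484; factor = 6/ΣO = 2.49497.
Fe apfu = 0.40811 × 2.49497 = 1.018.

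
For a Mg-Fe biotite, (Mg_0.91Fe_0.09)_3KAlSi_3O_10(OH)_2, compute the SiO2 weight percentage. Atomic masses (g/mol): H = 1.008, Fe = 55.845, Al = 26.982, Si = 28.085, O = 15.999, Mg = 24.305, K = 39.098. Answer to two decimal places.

42.33 wt%

M((Mg_0.91Fe_0.09)_3KAlSi_3O_10(OH)_2) = 425.770 g/mol; M(SiO2) = 60.083 g/mol.
Moles SiO2 per formula unit = 3 Si ÷ 1 = 3.0000.
SiO2 fraction = (3.0000 × 60.083) / 425.770 = 180.249/425.770 = 0.4233.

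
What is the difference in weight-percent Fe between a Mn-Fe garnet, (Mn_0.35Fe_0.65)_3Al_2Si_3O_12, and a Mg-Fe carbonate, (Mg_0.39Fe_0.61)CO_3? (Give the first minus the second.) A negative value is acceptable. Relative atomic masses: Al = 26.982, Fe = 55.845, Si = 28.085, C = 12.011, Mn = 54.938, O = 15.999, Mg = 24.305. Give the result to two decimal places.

Fe in (Mn_0.35Fe_0.65)_3Al_2Si_3O_12: molar mass 496.790 g/mol; 1.95×55.845 = 108.898 g → 21.92 wt%.
Fe in (Mg_0.39Fe_0.61)CO_3: molar mass 103.552 g/mol; 0.61×55.845 = 34.065 g → 32.90 wt%.
Difference = 21.92 − 32.90 = -10.98 percentage points.

-10.98 percentage points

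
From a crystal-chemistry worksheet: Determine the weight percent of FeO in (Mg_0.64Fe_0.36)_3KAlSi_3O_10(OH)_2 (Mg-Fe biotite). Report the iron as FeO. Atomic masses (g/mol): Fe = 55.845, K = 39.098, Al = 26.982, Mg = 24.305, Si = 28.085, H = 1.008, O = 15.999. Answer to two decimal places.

Formula mass = 451.317 g/mol.
1.08 Fe → 1.0800 mol FeO per formula unit; M(FeO) = 71.844, so FeO mass = 77.592 g.
77.592/451.317 × 100 = 17.19 wt%.

17.19 wt%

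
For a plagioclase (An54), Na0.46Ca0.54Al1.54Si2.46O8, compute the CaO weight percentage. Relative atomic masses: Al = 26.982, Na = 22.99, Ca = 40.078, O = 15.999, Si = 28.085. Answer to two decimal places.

Molar mass of Na0.46Ca0.54Al1.54Si2.46O8 = 0.46*22.99 + 0.54*40.078 + 1.54*26.982 + 2.46*28.085 + 8*15.999 = 270.851 g/mol.
Each formula unit contains 0.54 Ca, equivalent to 0.54/1 = 0.5400 mol CaO.
M(CaO) = 1×40.078 + 1×15.999 = 56.077 g/mol.
Mass of CaO per formula unit = 0.5400 × 56.077 = 30.282 g.
CaO wt% = 30.282 / 270.851 × 100 = 11.18%.

11.18 wt%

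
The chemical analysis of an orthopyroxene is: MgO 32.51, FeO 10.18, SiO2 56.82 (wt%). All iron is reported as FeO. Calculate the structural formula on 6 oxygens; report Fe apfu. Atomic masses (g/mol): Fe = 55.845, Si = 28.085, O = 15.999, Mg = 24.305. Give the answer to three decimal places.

MgO (M=40.304): mol = 0.80662; Mg = 0.80662, O = 0.80662.
FeO (M=71.844): mol = 0.14170; Fe = 0.14170, O = 0.14170.
SiO2 (M=60.083): mol = 0.94569; Si = 0.94569, O = 1.89138.
ΣO = 2.83970; factor = 6/ΣO = 2.11290.
Fe apfu = 0.14170 × 2.11290 = 0.299.

0.299 Fe apfu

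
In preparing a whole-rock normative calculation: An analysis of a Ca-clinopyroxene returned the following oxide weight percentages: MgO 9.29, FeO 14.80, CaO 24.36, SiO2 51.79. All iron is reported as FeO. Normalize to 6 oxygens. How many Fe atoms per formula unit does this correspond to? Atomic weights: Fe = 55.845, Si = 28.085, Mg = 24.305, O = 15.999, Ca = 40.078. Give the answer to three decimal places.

0.476 Fe apfu

9.29 wt% MgO ÷ 40.304 g/mol = 0.23050 mol, giving 0.23050 Mg and 0.23050 O.
14.80 wt% FeO ÷ 71.844 g/mol = 0.20600 mol, giving 0.20600 Fe and 0.20600 O.
24.36 wt% CaO ÷ 56.077 g/mol = 0.43440 mol, giving 0.43440 Ca and 0.43440 O.
51.79 wt% SiO2 ÷ 60.083 g/mol = 0.86197 mol, giving 0.86197 Si and 1.72394 O.
Oxygen sums to 2.59484; scaling by 6/2.59484 = 2.31228 puts the formula on 6 O.
Fe: 0.20600 × 2.31228 = 0.476 atoms per formula unit.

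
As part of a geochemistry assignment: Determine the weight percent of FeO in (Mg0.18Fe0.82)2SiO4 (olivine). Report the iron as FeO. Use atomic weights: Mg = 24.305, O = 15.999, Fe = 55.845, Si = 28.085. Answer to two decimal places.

Molar mass of (Mg0.18Fe0.82)2SiO4 = 0.36*24.305 + 1.64*55.845 + 1*28.085 + 4*15.999 = 192.417 g/mol.
Each formula unit contains 1.64 Fe, equivalent to 1.64/1 = 1.6400 mol FeO.
M(FeO) = 1×55.845 + 1×15.999 = 71.844 g/mol.
Mass of FeO per formula unit = 1.6400 × 71.844 = 117.824 g.
FeO wt% = 117.824 / 192.417 × 100 = 61.23%.

61.23 wt%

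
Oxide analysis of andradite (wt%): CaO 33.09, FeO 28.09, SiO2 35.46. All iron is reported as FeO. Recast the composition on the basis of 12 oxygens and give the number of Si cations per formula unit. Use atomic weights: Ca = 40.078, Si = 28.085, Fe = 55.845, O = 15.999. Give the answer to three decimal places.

3.277 Si apfu

CaO: 33.09/56.077 = 0.59008 mol → 0.59008 mol Ca, 0.59008 mol O.
FeO: 28.09/71.844 = 0.39099 mol → 0.39099 mol Fe, 0.39099 mol O.
SiO2: 35.46/60.083 = 0.59018 mol → 0.59018 mol Si, 1.18036 mol O.
Total oxygen = 2.16143 mol. Normalization factor = 12/2.16143 = 5.55188.
Si per 12 O = 0.59018 × 5.55188 = 3.277.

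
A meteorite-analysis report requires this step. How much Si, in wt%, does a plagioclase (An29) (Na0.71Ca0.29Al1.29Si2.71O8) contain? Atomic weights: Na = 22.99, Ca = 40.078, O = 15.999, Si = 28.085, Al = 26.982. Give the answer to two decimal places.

Molar mass of Na0.71Ca0.29Al1.29Si2.71O8: 0.71×22.99 + 0.29×40.078 + 1.29×26.982 + 2.71×28.085 + 8×15.999 = 266.855 g/mol.
Mass of Si per formula unit: 2.71 × 28.085 = 76.110 g.
Weight fraction Si = 76.110 / 266.855 = 0.2852.

28.52 wt%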